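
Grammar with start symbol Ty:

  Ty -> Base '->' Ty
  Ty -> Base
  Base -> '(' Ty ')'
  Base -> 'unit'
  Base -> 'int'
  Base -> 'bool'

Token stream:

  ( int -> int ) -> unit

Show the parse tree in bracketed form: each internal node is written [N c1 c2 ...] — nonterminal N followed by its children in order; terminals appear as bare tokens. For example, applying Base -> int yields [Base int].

[Ty [Base ( [Ty [Base int] -> [Ty [Base int]]] )] -> [Ty [Base unit]]]

Ty
Base -> Ty
( Ty ) -> Ty
( Base -> Ty ) -> Ty
( int -> Ty ) -> Ty
( int -> Base ) -> Ty
( int -> int ) -> Ty
( int -> int ) -> Base
( int -> int ) -> unit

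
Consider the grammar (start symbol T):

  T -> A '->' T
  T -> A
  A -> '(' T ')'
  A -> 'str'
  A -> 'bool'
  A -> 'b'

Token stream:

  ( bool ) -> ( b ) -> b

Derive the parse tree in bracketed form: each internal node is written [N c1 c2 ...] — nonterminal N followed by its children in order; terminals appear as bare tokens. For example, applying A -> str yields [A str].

T
A -> T
( T ) -> T
( A ) -> T
( bool ) -> T
( bool ) -> A -> T
( bool ) -> ( T ) -> T
( bool ) -> ( A ) -> T
( bool ) -> ( b ) -> T
( bool ) -> ( b ) -> A
( bool ) -> ( b ) -> b

[T [A ( [T [A bool]] )] -> [T [A ( [T [A b]] )] -> [T [A b]]]]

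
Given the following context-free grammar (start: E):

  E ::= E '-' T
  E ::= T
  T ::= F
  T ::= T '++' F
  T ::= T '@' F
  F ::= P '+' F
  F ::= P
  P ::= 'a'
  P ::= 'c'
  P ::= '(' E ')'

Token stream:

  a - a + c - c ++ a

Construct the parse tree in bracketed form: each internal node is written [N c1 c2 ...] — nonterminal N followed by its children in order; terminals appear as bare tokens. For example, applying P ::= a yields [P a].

E
E - T
E - T - T
T - T - T
F - T - T
P - T - T
a - T - T
a - F - T
a - P + F - T
a - a + F - T
a - a + P - T
a - a + c - T
a - a + c - T ++ F
a - a + c - F ++ F
a - a + c - P ++ F
a - a + c - c ++ F
a - a + c - c ++ P
a - a + c - c ++ a

[E [E [E [T [F [P a]]]] - [T [F [P a] + [F [P c]]]]] - [T [T [F [P c]]] ++ [F [P a]]]]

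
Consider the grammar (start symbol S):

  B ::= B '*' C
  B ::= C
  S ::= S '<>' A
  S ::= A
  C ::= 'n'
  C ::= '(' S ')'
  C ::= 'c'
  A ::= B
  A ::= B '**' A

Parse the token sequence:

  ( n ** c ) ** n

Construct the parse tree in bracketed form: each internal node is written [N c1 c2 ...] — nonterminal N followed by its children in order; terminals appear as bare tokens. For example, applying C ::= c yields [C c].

[S [A [B [C ( [S [A [B [C n]] ** [A [B [C c]]]]] )]] ** [A [B [C n]]]]]

S
A
B ** A
C ** A
( S ) ** A
( A ) ** A
( B ** A ) ** A
( C ** A ) ** A
( n ** A ) ** A
( n ** B ) ** A
( n ** C ) ** A
( n ** c ) ** A
( n ** c ) ** B
( n ** c ) ** C
( n ** c ) ** n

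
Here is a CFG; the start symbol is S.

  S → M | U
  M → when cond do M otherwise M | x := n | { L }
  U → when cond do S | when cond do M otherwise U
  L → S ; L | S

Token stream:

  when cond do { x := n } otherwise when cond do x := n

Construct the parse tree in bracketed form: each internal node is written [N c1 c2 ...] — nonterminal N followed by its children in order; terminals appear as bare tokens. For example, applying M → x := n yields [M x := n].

[S [U when cond do [M { [L [S [M x := n]]] }] otherwise [U when cond do [S [M x := n]]]]]

S
U
when cond do M otherwise U
when cond do { L } otherwise U
when cond do { S } otherwise U
when cond do { M } otherwise U
when cond do { x := n } otherwise U
when cond do { x := n } otherwise when cond do S
when cond do { x := n } otherwise when cond do M
when cond do { x := n } otherwise when cond do x := n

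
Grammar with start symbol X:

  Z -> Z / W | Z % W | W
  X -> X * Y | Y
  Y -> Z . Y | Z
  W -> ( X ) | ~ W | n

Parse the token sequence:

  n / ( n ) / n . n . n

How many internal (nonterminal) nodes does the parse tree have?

[X [Y [Z [Z [Z [W n]] / [W ( [X [Y [Z [W n]]]] )]] / [W n]] . [Y [Z [W n]] . [Y [Z [W n]]]]]]

18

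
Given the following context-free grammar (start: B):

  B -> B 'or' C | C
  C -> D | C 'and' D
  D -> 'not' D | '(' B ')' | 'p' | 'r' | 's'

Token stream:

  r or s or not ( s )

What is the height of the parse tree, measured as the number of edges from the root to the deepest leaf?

7

[B [B [B [C [D r]]] or [C [D s]]] or [C [D not [D ( [B [C [D s]]] )]]]]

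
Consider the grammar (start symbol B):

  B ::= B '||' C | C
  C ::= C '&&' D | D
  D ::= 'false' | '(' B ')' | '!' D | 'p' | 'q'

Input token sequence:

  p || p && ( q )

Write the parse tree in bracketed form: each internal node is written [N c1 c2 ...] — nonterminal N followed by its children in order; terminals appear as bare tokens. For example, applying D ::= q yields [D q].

[B [B [C [D p]]] || [C [C [D p]] && [D ( [B [C [D q]]] )]]]

B
B || C
C || C
D || C
p || C
p || C && D
p || D && D
p || p && D
p || p && ( B )
p || p && ( C )
p || p && ( D )
p || p && ( q )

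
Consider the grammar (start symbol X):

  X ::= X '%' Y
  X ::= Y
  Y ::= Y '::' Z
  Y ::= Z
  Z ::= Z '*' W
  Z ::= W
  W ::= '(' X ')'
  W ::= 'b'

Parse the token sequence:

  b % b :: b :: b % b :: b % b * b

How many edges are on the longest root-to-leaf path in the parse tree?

[X [X [X [X [Y [Z [W b]]]] % [Y [Y [Y [Z [W b]]] :: [Z [W b]]] :: [Z [W b]]]] % [Y [Y [Z [W b]]] :: [Z [W b]]]] % [Y [Z [Z [W b]] * [W b]]]]

8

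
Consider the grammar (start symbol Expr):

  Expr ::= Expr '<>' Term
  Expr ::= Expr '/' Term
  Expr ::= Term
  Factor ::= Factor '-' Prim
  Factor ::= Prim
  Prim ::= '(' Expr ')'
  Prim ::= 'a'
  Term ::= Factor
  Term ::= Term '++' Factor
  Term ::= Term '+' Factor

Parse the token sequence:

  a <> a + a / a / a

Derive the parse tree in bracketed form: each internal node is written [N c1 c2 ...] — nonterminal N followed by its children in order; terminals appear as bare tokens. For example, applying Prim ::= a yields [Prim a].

Expr
Expr / Term
Expr / Term / Term
Expr <> Term / Term / Term
Term <> Term / Term / Term
Factor <> Term / Term / Term
Prim <> Term / Term / Term
a <> Term / Term / Term
a <> Term + Factor / Term / Term
a <> Factor + Factor / Term / Term
a <> Prim + Factor / Term / Term
a <> a + Factor / Term / Term
a <> a + Prim / Term / Term
a <> a + a / Term / Term
a <> a + a / Factor / Term
a <> a + a / Prim / Term
a <> a + a / a / Term
a <> a + a / a / Factor
a <> a + a / a / Prim
a <> a + a / a / a

[Expr [Expr [Expr [Expr [Term [Factor [Prim a]]]] <> [Term [Term [Factor [Prim a]]] + [Factor [Prim a]]]] / [Term [Factor [Prim a]]]] / [Term [Factor [Prim a]]]]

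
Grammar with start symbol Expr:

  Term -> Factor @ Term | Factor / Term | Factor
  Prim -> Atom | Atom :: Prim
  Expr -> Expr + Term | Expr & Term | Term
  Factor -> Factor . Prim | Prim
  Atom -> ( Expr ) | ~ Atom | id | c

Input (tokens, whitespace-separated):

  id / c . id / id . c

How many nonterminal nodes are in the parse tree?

[Expr [Term [Factor [Prim [Atom id]]] / [Term [Factor [Factor [Prim [Atom c]]] . [Prim [Atom id]]] / [Term [Factor [Factor [Prim [Atom id]]] . [Prim [Atom c]]]]]]]

19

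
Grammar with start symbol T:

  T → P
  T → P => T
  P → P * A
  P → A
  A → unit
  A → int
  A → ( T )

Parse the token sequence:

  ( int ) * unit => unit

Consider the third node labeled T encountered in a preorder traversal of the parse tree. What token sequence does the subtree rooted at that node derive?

[T [P [P [A ( [T [P [A int]]] )]] * [A unit]] => [T [P [A unit]]]]

unit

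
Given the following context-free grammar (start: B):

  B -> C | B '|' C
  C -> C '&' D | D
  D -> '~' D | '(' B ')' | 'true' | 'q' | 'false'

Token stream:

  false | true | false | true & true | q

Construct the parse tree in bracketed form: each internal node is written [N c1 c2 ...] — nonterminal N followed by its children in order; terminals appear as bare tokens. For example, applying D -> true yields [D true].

B
B | C
B | C | C
B | C | C | C
B | C | C | C | C
C | C | C | C | C
D | C | C | C | C
false | C | C | C | C
false | D | C | C | C
false | true | C | C | C
false | true | D | C | C
false | true | false | C | C
false | true | false | C & D | C
false | true | false | D & D | C
false | true | false | true & D | C
false | true | false | true & true | C
false | true | false | true & true | D
false | true | false | true & true | q

[B [B [B [B [B [C [D false]]] | [C [D true]]] | [C [D false]]] | [C [C [D true]] & [D true]]] | [C [D q]]]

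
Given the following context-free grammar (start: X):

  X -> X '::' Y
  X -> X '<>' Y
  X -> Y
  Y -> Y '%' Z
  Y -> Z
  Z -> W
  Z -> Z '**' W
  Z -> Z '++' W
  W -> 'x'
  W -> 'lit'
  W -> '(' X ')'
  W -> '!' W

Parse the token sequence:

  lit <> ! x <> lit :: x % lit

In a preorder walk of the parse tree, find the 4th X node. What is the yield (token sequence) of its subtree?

lit

[X [X [X [X [Y [Z [W lit]]]] <> [Y [Z [W ! [W x]]]]] <> [Y [Z [W lit]]]] :: [Y [Y [Z [W x]]] % [Z [W lit]]]]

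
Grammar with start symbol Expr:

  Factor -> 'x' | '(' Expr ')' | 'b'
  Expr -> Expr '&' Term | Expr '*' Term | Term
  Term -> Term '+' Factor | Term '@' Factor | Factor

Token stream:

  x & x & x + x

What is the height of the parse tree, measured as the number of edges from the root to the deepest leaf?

5

[Expr [Expr [Expr [Term [Factor x]]] & [Term [Factor x]]] & [Term [Term [Factor x]] + [Factor x]]]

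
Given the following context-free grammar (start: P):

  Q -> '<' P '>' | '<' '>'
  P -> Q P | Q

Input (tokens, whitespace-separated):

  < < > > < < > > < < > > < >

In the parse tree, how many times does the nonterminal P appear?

7

[P [Q < [P [Q < >]] >] [P [Q < [P [Q < >]] >] [P [Q < [P [Q < >]] >] [P [Q < >]]]]]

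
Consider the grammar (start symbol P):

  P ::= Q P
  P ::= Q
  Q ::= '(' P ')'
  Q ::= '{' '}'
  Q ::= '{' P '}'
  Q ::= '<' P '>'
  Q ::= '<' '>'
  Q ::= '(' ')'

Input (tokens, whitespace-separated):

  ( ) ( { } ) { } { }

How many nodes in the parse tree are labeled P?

5

[P [Q ( )] [P [Q ( [P [Q { }]] )] [P [Q { }] [P [Q { }]]]]]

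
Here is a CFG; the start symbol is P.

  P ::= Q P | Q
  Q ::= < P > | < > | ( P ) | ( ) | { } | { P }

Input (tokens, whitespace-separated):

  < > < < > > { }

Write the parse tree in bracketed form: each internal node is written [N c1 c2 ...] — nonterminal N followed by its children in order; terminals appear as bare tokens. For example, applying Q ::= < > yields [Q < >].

P
Q P
< > P
< > Q P
< > < P > P
< > < Q > P
< > < < > > P
< > < < > > Q
< > < < > > { }

[P [Q < >] [P [Q < [P [Q < >]] >] [P [Q { }]]]]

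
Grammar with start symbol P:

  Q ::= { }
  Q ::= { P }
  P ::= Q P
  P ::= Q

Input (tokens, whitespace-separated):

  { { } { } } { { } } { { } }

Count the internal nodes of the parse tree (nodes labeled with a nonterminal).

[P [Q { [P [Q { }] [P [Q { }]]] }] [P [Q { [P [Q { }]] }] [P [Q { [P [Q { }]] }]]]]

14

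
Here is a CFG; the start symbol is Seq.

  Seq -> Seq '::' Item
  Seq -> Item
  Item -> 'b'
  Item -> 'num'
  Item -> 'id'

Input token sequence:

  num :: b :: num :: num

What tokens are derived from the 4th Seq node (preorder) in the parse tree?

[Seq [Seq [Seq [Seq [Item num]] :: [Item b]] :: [Item num]] :: [Item num]]

num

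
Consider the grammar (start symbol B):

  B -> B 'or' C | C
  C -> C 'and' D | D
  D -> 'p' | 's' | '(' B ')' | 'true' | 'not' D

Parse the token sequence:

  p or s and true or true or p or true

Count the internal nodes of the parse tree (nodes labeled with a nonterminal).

17

[B [B [B [B [B [C [D p]]] or [C [C [D s]] and [D true]]] or [C [D true]]] or [C [D p]]] or [C [D true]]]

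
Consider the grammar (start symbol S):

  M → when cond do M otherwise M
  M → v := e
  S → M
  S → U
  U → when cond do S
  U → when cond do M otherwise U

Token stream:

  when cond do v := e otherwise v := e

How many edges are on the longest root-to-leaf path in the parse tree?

[S [M when cond do [M v := e] otherwise [M v := e]]]

3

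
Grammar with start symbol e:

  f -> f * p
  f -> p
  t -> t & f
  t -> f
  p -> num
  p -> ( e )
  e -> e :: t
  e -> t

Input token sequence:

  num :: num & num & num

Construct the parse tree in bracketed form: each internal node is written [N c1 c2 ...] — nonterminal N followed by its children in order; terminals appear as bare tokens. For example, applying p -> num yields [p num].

e
e :: t
t :: t
f :: t
p :: t
num :: t
num :: t & f
num :: t & f & f
num :: f & f & f
num :: p & f & f
num :: num & f & f
num :: num & p & f
num :: num & num & f
num :: num & num & p
num :: num & num & num

[e [e [t [f [p num]]]] :: [t [t [t [f [p num]]] & [f [p num]]] & [f [p num]]]]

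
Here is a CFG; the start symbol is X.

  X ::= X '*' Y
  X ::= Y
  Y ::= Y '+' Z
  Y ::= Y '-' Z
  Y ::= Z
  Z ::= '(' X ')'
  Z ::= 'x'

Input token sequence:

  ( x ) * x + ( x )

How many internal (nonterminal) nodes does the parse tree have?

[X [X [Y [Z ( [X [Y [Z x]]] )]]] * [Y [Y [Z x]] + [Z ( [X [Y [Z x]]] )]]]

14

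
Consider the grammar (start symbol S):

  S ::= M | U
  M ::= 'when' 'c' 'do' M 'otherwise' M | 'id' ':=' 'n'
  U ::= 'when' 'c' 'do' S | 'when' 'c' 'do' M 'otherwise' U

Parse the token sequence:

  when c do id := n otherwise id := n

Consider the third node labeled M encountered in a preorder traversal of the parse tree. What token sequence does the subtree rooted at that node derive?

id := n

[S [M when c do [M id := n] otherwise [M id := n]]]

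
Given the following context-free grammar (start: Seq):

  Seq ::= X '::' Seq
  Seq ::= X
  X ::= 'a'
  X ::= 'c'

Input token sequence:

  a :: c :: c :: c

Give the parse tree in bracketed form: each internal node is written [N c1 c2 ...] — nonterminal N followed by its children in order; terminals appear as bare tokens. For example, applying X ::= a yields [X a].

[Seq [X a] :: [Seq [X c] :: [Seq [X c] :: [Seq [X c]]]]]

Seq
X :: Seq
a :: Seq
a :: X :: Seq
a :: c :: Seq
a :: c :: X :: Seq
a :: c :: c :: Seq
a :: c :: c :: X
a :: c :: c :: c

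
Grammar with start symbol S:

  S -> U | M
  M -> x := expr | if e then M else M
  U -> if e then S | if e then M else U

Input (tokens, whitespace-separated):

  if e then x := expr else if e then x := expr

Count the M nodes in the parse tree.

[S [U if e then [M x := expr] else [U if e then [S [M x := expr]]]]]

2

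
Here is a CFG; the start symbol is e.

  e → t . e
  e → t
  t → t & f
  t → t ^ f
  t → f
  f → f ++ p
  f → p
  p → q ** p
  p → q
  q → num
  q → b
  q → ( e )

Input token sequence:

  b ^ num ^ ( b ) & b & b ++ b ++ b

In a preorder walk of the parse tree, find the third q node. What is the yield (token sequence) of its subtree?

( b )

[e [t [t [t [t [t [f [p [q b]]]] ^ [f [p [q num]]]] ^ [f [p [q ( [e [t [f [p [q b]]]]] )]]]] & [f [p [q b]]]] & [f [f [f [p [q b]]] ++ [p [q b]]] ++ [p [q b]]]]]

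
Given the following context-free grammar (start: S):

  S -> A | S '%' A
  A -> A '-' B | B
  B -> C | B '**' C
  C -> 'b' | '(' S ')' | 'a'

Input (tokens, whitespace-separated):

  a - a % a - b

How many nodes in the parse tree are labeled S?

2

[S [S [A [A [B [C a]]] - [B [C a]]]] % [A [A [B [C a]]] - [B [C b]]]]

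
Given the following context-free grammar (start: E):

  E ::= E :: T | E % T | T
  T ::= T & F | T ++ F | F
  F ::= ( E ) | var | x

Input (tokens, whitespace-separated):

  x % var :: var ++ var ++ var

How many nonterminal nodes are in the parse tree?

13

[E [E [E [T [F x]]] % [T [F var]]] :: [T [T [T [F var]] ++ [F var]] ++ [F var]]]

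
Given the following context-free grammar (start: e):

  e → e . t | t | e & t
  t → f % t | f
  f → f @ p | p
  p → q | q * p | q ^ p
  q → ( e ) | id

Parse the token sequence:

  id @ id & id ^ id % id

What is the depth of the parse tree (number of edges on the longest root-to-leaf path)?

7

[e [e [t [f [f [p [q id]]] @ [p [q id]]]]] & [t [f [p [q id] ^ [p [q id]]]] % [t [f [p [q id]]]]]]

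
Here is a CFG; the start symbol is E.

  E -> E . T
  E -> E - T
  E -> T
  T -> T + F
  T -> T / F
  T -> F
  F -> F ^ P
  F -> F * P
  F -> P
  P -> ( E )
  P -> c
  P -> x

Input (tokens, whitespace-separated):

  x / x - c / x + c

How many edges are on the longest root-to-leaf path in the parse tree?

6

[E [E [T [T [F [P x]]] / [F [P x]]]] - [T [T [T [F [P c]]] / [F [P x]]] + [F [P c]]]]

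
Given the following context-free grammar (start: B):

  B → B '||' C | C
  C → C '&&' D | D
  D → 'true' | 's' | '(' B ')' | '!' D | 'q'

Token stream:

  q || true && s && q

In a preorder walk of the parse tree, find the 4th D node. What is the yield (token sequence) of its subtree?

[B [B [C [D q]]] || [C [C [C [D true]] && [D s]] && [D q]]]

q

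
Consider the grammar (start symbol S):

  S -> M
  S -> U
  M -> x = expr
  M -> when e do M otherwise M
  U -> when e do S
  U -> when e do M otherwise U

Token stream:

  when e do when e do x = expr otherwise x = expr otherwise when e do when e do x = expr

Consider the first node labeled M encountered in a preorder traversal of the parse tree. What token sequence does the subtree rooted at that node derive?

[S [U when e do [M when e do [M x = expr] otherwise [M x = expr]] otherwise [U when e do [S [U when e do [S [M x = expr]]]]]]]

when e do x = expr otherwise x = expr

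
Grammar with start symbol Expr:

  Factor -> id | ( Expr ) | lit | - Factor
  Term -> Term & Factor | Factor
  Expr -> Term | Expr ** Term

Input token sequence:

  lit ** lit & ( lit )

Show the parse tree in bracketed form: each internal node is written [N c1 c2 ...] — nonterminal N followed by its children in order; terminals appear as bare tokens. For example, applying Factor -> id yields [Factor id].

Expr
Expr ** Term
Term ** Term
Factor ** Term
lit ** Term
lit ** Term & Factor
lit ** Factor & Factor
lit ** lit & Factor
lit ** lit & ( Expr )
lit ** lit & ( Term )
lit ** lit & ( Factor )
lit ** lit & ( lit )

[Expr [Expr [Term [Factor lit]]] ** [Term [Term [Factor lit]] & [Factor ( [Expr [Term [Factor lit]]] )]]]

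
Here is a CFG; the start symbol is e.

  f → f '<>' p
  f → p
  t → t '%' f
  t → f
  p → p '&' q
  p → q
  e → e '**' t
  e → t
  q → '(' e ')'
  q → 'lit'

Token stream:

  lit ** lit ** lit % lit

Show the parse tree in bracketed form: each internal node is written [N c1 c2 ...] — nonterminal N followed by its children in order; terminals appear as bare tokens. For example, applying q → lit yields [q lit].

[e [e [e [t [f [p [q lit]]]]] ** [t [f [p [q lit]]]]] ** [t [t [f [p [q lit]]]] % [f [p [q lit]]]]]

e
e ** t
e ** t ** t
t ** t ** t
f ** t ** t
p ** t ** t
q ** t ** t
lit ** t ** t
lit ** f ** t
lit ** p ** t
lit ** q ** t
lit ** lit ** t
lit ** lit ** t % f
lit ** lit ** f % f
lit ** lit ** p % f
lit ** lit ** q % f
lit ** lit ** lit % f
lit ** lit ** lit % p
lit ** lit ** lit % q
lit ** lit ** lit % lit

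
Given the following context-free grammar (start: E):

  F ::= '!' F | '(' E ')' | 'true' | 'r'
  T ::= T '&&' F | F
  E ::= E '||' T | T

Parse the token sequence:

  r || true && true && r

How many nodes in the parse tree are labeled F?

4

[E [E [T [F r]]] || [T [T [T [F true]] && [F true]] && [F r]]]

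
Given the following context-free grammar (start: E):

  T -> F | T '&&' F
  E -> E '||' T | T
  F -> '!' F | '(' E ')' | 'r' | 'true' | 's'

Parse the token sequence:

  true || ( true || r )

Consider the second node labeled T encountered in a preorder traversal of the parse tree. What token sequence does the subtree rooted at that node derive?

[E [E [T [F true]]] || [T [F ( [E [E [T [F true]]] || [T [F r]]] )]]]

( true || r )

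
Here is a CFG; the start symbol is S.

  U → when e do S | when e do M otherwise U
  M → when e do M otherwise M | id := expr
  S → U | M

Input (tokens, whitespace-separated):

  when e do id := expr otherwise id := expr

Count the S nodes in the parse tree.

1

[S [M when e do [M id := expr] otherwise [M id := expr]]]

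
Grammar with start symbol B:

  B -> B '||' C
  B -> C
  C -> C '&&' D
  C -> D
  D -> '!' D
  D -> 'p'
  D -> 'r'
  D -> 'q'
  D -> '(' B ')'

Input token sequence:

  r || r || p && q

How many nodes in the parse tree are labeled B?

[B [B [B [C [D r]]] || [C [D r]]] || [C [C [D p]] && [D q]]]

3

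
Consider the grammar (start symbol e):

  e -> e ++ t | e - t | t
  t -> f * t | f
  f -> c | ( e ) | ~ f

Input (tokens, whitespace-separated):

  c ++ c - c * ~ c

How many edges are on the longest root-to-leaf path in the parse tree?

5

[e [e [e [t [f c]]] ++ [t [f c]]] - [t [f c] * [t [f ~ [f c]]]]]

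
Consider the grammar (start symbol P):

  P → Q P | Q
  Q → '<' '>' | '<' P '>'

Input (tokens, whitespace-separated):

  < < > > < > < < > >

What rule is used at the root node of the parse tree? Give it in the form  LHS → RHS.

P → Q P

[P [Q < [P [Q < >]] >] [P [Q < >] [P [Q < [P [Q < >]] >]]]]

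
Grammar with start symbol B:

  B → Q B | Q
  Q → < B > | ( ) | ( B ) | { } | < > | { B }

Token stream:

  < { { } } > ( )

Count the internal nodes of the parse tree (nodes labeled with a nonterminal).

[B [Q < [B [Q { [B [Q { }]] }]] >] [B [Q ( )]]]

8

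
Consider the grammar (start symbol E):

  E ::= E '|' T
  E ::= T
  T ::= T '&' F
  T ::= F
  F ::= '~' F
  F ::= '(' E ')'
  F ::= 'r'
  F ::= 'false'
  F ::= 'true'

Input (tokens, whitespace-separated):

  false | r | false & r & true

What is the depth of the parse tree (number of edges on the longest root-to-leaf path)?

5

[E [E [E [T [F false]]] | [T [F r]]] | [T [T [T [F false]] & [F r]] & [F true]]]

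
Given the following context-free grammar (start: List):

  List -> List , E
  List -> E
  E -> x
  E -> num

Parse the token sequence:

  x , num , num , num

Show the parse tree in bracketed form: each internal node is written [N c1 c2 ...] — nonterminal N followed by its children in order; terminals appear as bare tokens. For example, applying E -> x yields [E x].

[List [List [List [List [E x]] , [E num]] , [E num]] , [E num]]

List
List , E
List , E , E
List , E , E , E
E , E , E , E
x , E , E , E
x , num , E , E
x , num , num , E
x , num , num , num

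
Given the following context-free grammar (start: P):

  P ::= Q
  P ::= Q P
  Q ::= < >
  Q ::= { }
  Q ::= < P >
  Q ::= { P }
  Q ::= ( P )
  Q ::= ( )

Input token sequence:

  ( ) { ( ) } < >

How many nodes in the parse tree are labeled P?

4

[P [Q ( )] [P [Q { [P [Q ( )]] }] [P [Q < >]]]]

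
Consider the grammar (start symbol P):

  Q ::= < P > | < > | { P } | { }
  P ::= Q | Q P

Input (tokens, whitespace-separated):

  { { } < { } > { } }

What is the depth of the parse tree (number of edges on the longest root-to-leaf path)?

[P [Q { [P [Q { }] [P [Q < [P [Q { }]] >] [P [Q { }]]]] }]]

7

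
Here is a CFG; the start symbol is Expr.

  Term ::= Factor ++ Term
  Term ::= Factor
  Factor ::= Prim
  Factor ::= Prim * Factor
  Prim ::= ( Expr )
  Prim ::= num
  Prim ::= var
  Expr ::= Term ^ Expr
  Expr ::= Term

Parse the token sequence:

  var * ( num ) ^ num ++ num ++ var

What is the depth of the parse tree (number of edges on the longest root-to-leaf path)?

9

[Expr [Term [Factor [Prim var] * [Factor [Prim ( [Expr [Term [Factor [Prim num]]]] )]]]] ^ [Expr [Term [Factor [Prim num]] ++ [Term [Factor [Prim num]] ++ [Term [Factor [Prim var]]]]]]]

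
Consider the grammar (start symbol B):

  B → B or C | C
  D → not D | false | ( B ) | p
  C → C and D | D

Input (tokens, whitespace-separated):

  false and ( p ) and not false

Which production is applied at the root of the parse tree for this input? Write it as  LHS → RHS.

[B [C [C [C [D false]] and [D ( [B [C [D p]]] )]] and [D not [D false]]]]

B → C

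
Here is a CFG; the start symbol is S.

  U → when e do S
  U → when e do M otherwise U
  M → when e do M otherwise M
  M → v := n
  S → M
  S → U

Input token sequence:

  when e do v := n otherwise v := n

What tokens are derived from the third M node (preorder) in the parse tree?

[S [M when e do [M v := n] otherwise [M v := n]]]

v := n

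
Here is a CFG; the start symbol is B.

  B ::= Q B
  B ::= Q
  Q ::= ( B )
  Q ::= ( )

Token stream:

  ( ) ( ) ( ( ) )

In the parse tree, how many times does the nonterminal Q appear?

4

[B [Q ( )] [B [Q ( )] [B [Q ( [B [Q ( )]] )]]]]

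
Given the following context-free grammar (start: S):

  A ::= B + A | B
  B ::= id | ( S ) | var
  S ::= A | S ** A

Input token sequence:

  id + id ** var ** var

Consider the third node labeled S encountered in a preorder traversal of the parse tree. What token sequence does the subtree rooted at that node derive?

[S [S [S [A [B id] + [A [B id]]]] ** [A [B var]]] ** [A [B var]]]

id + id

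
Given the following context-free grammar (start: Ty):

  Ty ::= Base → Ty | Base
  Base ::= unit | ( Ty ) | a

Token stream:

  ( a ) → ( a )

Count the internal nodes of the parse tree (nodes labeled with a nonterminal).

8

[Ty [Base ( [Ty [Base a]] )] → [Ty [Base ( [Ty [Base a]] )]]]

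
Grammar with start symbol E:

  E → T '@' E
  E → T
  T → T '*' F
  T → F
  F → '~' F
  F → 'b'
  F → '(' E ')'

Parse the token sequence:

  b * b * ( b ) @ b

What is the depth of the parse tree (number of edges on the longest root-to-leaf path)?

[E [T [T [T [F b]] * [F b]] * [F ( [E [T [F b]]] )]] @ [E [T [F b]]]]

6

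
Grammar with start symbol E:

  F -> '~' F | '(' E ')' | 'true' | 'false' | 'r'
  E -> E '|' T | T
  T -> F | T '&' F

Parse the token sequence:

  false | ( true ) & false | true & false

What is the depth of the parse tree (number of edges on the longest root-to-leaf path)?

8

[E [E [E [T [F false]]] | [T [T [F ( [E [T [F true]]] )]] & [F false]]] | [T [T [F true]] & [F false]]]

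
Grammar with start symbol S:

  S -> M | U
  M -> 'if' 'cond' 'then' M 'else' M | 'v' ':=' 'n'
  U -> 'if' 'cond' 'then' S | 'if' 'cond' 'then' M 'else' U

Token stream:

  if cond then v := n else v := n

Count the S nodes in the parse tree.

[S [M if cond then [M v := n] else [M v := n]]]

1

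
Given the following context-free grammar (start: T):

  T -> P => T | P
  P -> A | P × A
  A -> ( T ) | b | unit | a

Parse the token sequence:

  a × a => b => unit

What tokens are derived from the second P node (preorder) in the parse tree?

[T [P [P [A a]] × [A a]] => [T [P [A b]] => [T [P [A unit]]]]]

a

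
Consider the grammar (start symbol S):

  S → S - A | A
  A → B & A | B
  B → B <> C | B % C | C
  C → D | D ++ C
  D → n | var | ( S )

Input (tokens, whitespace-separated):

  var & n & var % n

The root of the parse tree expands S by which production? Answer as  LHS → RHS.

[S [A [B [C [D var]]] & [A [B [C [D n]]] & [A [B [B [C [D var]]] % [C [D n]]]]]]]

S → A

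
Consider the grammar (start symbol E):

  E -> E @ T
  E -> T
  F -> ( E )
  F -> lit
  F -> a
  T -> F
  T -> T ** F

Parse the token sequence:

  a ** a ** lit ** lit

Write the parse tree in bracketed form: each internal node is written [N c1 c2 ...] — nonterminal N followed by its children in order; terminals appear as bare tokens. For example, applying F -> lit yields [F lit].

[E [T [T [T [T [F a]] ** [F a]] ** [F lit]] ** [F lit]]]

E
T
T ** F
T ** F ** F
T ** F ** F ** F
F ** F ** F ** F
a ** F ** F ** F
a ** a ** F ** F
a ** a ** lit ** F
a ** a ** lit ** lit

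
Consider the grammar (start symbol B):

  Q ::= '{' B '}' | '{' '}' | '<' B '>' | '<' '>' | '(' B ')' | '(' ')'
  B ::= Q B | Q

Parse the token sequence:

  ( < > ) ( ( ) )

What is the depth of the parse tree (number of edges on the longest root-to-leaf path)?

[B [Q ( [B [Q < >]] )] [B [Q ( [B [Q ( )]] )]]]

5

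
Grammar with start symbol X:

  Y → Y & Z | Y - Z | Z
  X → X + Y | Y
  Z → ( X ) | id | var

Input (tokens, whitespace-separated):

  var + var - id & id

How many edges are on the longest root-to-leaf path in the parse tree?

[X [X [Y [Z var]]] + [Y [Y [Y [Z var]] - [Z id]] & [Z id]]]

5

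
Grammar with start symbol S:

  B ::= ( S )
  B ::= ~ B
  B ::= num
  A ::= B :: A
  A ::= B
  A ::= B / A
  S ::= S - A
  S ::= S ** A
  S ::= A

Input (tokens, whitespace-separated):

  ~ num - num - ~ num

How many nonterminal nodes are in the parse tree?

11

[S [S [S [A [B ~ [B num]]]] - [A [B num]]] - [A [B ~ [B num]]]]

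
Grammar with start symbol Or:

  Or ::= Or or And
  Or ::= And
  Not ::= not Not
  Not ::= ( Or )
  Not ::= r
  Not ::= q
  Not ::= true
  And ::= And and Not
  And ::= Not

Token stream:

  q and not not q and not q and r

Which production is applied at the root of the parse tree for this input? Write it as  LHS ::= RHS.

[Or [And [And [And [And [Not q]] and [Not not [Not not [Not q]]]] and [Not not [Not q]]] and [Not r]]]

Or ::= And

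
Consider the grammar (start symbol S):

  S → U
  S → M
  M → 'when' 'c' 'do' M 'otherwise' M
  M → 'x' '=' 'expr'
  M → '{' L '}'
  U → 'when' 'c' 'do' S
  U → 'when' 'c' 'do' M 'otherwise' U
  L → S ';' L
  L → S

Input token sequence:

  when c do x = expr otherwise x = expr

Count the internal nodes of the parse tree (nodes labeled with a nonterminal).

[S [M when c do [M x = expr] otherwise [M x = expr]]]

4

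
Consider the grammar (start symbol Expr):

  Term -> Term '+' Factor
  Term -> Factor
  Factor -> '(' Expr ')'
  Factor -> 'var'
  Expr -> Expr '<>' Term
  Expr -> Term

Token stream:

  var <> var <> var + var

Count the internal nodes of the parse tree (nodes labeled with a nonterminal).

11

[Expr [Expr [Expr [Term [Factor var]]] <> [Term [Factor var]]] <> [Term [Term [Factor var]] + [Factor var]]]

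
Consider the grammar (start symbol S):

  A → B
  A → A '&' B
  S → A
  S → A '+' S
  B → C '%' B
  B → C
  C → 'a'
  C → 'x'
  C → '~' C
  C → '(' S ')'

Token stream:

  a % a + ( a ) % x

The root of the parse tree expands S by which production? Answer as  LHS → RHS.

[S [A [B [C a] % [B [C a]]]] + [S [A [B [C ( [S [A [B [C a]]]] )] % [B [C x]]]]]]

S → A '+' S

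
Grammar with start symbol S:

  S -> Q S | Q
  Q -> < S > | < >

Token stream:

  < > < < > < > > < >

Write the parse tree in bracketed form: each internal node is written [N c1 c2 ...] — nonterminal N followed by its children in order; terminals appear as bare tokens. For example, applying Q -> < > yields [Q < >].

S
Q S
< > S
< > Q S
< > < S > S
< > < Q S > S
< > < < > S > S
< > < < > Q > S
< > < < > < > > S
< > < < > < > > Q
< > < < > < > > < >

[S [Q < >] [S [Q < [S [Q < >] [S [Q < >]]] >] [S [Q < >]]]]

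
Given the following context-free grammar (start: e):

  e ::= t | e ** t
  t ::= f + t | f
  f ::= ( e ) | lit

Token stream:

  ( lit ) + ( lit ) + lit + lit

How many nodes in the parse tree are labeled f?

6

[e [t [f ( [e [t [f lit]]] )] + [t [f ( [e [t [f lit]]] )] + [t [f lit] + [t [f lit]]]]]]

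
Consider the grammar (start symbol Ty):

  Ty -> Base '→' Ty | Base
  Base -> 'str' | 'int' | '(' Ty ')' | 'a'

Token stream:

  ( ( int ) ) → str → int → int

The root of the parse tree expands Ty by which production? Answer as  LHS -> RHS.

Ty -> Base '→' Ty

[Ty [Base ( [Ty [Base ( [Ty [Base int]] )]] )] → [Ty [Base str] → [Ty [Base int] → [Ty [Base int]]]]]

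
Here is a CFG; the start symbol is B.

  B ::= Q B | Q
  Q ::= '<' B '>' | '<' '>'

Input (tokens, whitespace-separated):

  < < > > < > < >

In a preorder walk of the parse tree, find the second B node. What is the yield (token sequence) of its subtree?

< >

[B [Q < [B [Q < >]] >] [B [Q < >] [B [Q < >]]]]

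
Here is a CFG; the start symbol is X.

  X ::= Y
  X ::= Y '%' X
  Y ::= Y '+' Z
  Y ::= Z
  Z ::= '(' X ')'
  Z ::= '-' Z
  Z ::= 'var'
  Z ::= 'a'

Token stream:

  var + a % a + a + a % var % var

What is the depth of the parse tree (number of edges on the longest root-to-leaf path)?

[X [Y [Y [Z var]] + [Z a]] % [X [Y [Y [Y [Z a]] + [Z a]] + [Z a]] % [X [Y [Z var]] % [X [Y [Z var]]]]]]

6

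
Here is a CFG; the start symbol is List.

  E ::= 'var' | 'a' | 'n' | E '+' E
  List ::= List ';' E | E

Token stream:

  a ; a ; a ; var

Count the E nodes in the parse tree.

4

[List [List [List [List [E a]] ; [E a]] ; [E a]] ; [E var]]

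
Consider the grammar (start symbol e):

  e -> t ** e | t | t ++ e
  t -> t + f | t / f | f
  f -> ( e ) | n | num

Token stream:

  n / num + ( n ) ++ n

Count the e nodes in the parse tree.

[e [t [t [t [f n]] / [f num]] + [f ( [e [t [f n]]] )]] ++ [e [t [f n]]]]

3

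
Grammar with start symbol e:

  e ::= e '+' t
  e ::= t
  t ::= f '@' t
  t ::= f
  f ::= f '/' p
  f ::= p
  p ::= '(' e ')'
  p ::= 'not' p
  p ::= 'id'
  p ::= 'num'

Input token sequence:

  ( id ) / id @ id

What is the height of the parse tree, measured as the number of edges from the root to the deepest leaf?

9

[e [t [f [f [p ( [e [t [f [p id]]]] )]] / [p id]] @ [t [f [p id]]]]]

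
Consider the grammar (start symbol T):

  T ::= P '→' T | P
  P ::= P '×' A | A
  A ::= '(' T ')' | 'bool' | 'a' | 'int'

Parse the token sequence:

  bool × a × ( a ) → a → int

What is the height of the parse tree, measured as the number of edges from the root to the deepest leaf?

[T [P [P [P [A bool]] × [A a]] × [A ( [T [P [A a]]] )]] → [T [P [A a]] → [T [P [A int]]]]]

6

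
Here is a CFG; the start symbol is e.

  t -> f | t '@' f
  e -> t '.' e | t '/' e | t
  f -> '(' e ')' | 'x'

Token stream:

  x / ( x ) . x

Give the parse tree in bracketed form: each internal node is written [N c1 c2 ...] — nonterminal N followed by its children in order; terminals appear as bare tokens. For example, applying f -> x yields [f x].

[e [t [f x]] / [e [t [f ( [e [t [f x]]] )]] . [e [t [f x]]]]]

e
t / e
f / e
x / e
x / t . e
x / f . e
x / ( e ) . e
x / ( t ) . e
x / ( f ) . e
x / ( x ) . e
x / ( x ) . t
x / ( x ) . f
x / ( x ) . x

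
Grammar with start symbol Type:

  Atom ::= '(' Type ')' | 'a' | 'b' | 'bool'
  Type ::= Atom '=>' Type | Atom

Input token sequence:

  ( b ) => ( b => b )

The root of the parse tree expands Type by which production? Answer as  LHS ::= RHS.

[Type [Atom ( [Type [Atom b]] )] => [Type [Atom ( [Type [Atom b] => [Type [Atom b]]] )]]]

Type ::= Atom '=>' Type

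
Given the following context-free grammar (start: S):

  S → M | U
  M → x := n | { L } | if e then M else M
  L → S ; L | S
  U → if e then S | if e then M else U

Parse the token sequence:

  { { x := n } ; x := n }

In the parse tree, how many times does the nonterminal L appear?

[S [M { [L [S [M { [L [S [M x := n]]] }]] ; [L [S [M x := n]]]] }]]

3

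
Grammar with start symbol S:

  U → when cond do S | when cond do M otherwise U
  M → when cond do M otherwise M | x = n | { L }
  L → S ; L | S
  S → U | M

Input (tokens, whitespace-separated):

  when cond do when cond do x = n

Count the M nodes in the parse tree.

1

[S [U when cond do [S [U when cond do [S [M x = n]]]]]]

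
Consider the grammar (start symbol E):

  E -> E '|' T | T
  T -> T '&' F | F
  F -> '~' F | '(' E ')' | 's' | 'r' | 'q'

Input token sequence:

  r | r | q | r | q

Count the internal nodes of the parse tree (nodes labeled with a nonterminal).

15

[E [E [E [E [E [T [F r]]] | [T [F r]]] | [T [F q]]] | [T [F r]]] | [T [F q]]]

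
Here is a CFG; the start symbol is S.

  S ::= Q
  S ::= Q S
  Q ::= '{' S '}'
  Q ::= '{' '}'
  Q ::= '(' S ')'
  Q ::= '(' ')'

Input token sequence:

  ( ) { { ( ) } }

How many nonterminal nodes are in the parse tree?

[S [Q ( )] [S [Q { [S [Q { [S [Q ( )]] }]] }]]]

8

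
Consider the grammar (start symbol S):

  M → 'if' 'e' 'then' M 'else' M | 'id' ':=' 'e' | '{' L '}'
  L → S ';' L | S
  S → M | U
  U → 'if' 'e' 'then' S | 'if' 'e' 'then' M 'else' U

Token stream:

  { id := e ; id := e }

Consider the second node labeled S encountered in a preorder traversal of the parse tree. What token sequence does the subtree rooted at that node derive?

id := e

[S [M { [L [S [M id := e]] ; [L [S [M id := e]]]] }]]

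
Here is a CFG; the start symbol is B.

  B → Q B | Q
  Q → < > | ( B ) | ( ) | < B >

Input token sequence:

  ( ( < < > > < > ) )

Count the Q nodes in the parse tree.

[B [Q ( [B [Q ( [B [Q < [B [Q < >]] >] [B [Q < >]]] )]] )]]

5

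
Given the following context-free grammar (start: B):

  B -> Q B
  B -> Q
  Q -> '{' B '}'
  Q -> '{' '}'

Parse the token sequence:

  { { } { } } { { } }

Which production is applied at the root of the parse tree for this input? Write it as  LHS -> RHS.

[B [Q { [B [Q { }] [B [Q { }]]] }] [B [Q { [B [Q { }]] }]]]

B -> Q B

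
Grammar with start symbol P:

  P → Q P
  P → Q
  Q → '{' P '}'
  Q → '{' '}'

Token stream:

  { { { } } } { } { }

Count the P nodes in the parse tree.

5

[P [Q { [P [Q { [P [Q { }]] }]] }] [P [Q { }] [P [Q { }]]]]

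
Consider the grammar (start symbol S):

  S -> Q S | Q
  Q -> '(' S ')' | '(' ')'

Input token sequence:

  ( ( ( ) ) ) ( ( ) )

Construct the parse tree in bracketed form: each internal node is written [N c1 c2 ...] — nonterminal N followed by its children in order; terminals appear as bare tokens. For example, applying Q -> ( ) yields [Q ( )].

[S [Q ( [S [Q ( [S [Q ( )]] )]] )] [S [Q ( [S [Q ( )]] )]]]

S
Q S
( S ) S
( Q ) S
( ( S ) ) S
( ( Q ) ) S
( ( ( ) ) ) S
( ( ( ) ) ) Q
( ( ( ) ) ) ( S )
( ( ( ) ) ) ( Q )
( ( ( ) ) ) ( ( ) )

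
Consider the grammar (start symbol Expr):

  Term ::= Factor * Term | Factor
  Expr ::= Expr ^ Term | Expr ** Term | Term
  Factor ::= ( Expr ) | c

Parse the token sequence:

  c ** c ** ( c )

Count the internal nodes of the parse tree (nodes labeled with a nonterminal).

[Expr [Expr [Expr [Term [Factor c]]] ** [Term [Factor c]]] ** [Term [Factor ( [Expr [Term [Factor c]]] )]]]

12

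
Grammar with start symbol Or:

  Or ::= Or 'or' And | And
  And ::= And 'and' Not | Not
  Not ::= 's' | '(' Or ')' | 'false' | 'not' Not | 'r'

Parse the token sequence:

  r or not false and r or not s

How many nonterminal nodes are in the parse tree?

[Or [Or [Or [And [Not r]]] or [And [And [Not not [Not false]]] and [Not r]]] or [And [Not not [Not s]]]]

13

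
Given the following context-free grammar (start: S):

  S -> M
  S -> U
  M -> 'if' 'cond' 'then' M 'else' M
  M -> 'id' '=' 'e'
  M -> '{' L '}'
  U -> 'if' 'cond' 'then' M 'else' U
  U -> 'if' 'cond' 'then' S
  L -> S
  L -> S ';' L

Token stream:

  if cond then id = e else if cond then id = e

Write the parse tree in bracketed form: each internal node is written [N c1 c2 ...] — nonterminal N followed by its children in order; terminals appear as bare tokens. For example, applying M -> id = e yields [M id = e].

[S [U if cond then [M id = e] else [U if cond then [S [M id = e]]]]]

S
U
if cond then M else U
if cond then id = e else U
if cond then id = e else if cond then S
if cond then id = e else if cond then M
if cond then id = e else if cond then id = e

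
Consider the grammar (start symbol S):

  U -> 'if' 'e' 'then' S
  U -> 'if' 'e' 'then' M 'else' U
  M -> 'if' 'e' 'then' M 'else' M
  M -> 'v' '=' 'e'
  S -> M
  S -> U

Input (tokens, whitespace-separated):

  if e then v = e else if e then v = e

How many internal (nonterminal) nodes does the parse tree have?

[S [U if e then [M v = e] else [U if e then [S [M v = e]]]]]

6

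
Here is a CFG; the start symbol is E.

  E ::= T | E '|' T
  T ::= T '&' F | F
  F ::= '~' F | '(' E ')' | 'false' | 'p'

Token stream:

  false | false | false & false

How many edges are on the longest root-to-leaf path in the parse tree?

[E [E [E [T [F false]]] | [T [F false]]] | [T [T [F false]] & [F false]]]

5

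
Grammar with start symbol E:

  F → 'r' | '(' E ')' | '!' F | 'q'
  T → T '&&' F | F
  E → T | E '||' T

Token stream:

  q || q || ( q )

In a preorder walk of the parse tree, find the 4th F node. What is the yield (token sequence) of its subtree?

[E [E [E [T [F q]]] || [T [F q]]] || [T [F ( [E [T [F q]]] )]]]

q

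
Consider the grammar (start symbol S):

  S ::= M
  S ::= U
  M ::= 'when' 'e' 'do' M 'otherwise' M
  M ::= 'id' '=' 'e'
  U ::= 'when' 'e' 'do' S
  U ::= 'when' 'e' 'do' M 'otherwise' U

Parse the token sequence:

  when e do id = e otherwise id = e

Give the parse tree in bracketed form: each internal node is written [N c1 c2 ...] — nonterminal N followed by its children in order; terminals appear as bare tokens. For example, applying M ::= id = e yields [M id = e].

[S [M when e do [M id = e] otherwise [M id = e]]]

S
M
when e do M otherwise M
when e do id = e otherwise M
when e do id = e otherwise id = e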